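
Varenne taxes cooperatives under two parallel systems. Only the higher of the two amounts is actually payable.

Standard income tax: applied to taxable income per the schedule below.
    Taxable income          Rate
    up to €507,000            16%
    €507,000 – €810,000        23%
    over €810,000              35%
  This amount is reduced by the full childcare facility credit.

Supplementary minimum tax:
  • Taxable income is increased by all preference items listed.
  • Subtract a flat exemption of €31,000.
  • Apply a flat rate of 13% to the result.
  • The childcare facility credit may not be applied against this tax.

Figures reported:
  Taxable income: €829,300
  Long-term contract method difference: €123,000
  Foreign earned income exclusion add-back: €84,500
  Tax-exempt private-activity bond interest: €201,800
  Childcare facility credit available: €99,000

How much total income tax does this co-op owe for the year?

Standard income tax:
  €507,000 × 16% = €81,120
  €303,000 × 23% = €69,690
  €19,300 × 35% = €6,755
  → €157,565
  Less childcare facility credit €99,000 → €58,565

Supplementary minimum tax:
  Adjusted income: €829,300 + €123,000 + €84,500 + €201,800 = €1,238,600
  Less exemption €31,000 → base €1,207,600
  €1,207,600 × 13% = €156,988

€156,988 > €58,565, so the supplementary minimum tax is the binding amount.

€156,988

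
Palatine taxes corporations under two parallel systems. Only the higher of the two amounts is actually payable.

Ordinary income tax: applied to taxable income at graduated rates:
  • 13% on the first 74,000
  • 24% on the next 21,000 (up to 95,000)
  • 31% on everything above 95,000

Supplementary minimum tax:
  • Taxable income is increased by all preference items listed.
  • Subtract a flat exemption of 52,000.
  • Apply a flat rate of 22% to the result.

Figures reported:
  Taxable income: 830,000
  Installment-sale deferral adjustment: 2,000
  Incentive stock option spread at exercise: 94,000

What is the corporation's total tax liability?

Ordinary income tax:
  74,000 × 13% = 9,620
  21,000 × 24% = 5,040
  735,000 × 31% = 227,850
  → 242,510

Supplementary minimum tax:
  Adjusted income: 830,000 + 2,000 + 94,000 = 926,000
  Less exemption 52,000 → base 874,000
  874,000 × 22% = 192,280

242,510 > 192,280, so the ordinary income tax governs.

242,510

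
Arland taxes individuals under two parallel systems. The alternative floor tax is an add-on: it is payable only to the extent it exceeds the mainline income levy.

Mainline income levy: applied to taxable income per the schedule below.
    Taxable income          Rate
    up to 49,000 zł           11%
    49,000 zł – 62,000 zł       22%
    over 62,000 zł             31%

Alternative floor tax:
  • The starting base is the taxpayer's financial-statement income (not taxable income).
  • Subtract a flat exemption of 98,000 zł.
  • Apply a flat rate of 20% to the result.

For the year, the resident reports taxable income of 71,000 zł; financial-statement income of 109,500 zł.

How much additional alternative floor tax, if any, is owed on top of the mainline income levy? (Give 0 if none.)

Alternative floor tax:
  Base (financial-statement income): 109,500 zł
  Less exemption 98,000 zł → base 11,500 zł
  11,500 zł × 20% = 2,300 zł

Mainline income levy:
  49,000 zł × 11% = 5,390 zł
  13,000 zł × 22% = 2,860 zł
  9,000 zł × 31% = 2,790 zł
  → 11,040 zł

2,300 zł ≤ 11,040 zł, so no add-on is due.

0 zł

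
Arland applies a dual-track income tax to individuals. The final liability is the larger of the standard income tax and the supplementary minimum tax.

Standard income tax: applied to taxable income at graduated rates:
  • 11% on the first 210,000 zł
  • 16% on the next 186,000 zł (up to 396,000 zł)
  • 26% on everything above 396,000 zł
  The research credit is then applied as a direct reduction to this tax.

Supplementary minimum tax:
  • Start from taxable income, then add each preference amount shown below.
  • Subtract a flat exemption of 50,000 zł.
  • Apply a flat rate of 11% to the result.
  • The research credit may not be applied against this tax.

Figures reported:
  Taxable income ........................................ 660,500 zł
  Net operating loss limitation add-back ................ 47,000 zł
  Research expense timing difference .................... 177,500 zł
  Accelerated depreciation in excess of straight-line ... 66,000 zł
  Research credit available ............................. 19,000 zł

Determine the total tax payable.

102,630 zł

Standard income tax:
  210,000 zł × 11% = 23,100 zł
  186,000 zł × 16% = 29,760 zł
  264,500 zł × 26% = 68,770 zł
  → 121,630 zł
  Less research credit 19,000 zł → 102,630 zł

Supplementary minimum tax:
  Adjusted income: 660,500 zł + 47,000 zł + 177,500 zł + 66,000 zł = 951,000 zł
  Less exemption 50,000 zł → base 901,000 zł
  901,000 zł × 11% = 99,110 zł

102,630 zł > 99,110 zł, so the standard income tax governs.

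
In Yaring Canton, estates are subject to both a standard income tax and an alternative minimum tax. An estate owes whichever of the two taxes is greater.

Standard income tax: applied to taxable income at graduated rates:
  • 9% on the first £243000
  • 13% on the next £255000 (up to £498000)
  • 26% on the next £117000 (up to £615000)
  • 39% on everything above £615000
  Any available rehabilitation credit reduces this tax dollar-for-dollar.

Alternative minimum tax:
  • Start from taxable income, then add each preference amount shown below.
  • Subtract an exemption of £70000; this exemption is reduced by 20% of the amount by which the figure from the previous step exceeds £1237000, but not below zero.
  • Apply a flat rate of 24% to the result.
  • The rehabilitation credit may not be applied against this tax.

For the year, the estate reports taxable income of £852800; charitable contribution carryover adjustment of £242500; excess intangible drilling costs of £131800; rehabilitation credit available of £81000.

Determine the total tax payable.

£277704

Standard income tax:
  £243000 × 9% = £21870
  £255000 × 13% = £33150
  £117000 × 26% = £30420
  £237800 × 39% = £92742
  → £178182
  Less rehabilitation credit £81000 → £97182

Alternative minimum tax:
  Adjusted income: £852800 + £242500 + £131800 = £1227100
  Exemption: £1227100 ≤ £1237000, so full £70000 applies
  Base: £1227100 − £70000 = £1157100
  £1157100 × 24% = £277704

£277704 > £97182, so the alternative minimum tax is the binding amount.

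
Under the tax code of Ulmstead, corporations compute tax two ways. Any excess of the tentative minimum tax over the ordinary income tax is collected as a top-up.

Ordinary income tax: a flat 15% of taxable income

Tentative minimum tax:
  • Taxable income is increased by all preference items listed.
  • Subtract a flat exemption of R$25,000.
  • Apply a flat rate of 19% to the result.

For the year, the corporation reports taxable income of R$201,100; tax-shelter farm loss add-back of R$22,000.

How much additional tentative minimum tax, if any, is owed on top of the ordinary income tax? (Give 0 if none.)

Tentative minimum tax:
  Adjusted income: R$201,100 + R$22,000 = R$223,100
  Less exemption R$25,000 → base R$198,100
  R$198,100 × 19% = R$37,639

Ordinary income tax:
  R$201,100 × 15% = R$30,165

Excess of tentative minimum tax over ordinary income tax: R$37,639 − R$30,165 = R$7,474.

R$7,474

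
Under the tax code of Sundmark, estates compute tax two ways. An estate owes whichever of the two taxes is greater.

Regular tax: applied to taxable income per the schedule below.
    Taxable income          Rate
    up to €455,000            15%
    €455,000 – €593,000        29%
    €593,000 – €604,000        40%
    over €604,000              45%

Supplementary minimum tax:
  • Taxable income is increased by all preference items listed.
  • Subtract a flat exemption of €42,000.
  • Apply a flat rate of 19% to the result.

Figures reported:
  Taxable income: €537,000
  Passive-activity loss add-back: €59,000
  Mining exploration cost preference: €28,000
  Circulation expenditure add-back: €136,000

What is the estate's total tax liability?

€136,420

Regular tax:
  €455,000 × 15% = €68,250
  €82,000 × 29% = €23,780
  → €92,030

Supplementary minimum tax:
  Adjusted income: €537,000 + €59,000 + €28,000 + €136,000 = €760,000
  Less exemption €42,000 → base €718,000
  €718,000 × 19% = €136,420

€136,420 > €92,030, so the supplementary minimum tax is the binding amount.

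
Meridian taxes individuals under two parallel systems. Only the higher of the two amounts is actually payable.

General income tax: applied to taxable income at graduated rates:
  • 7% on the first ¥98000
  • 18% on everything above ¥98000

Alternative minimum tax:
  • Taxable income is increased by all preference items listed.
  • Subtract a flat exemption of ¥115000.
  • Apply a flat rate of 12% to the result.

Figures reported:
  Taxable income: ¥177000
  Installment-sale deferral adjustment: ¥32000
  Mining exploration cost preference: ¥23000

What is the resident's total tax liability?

General income tax:
  ¥98000 × 7% = ¥6860
  ¥79000 × 18% = ¥14220
  → ¥21080

Alternative minimum tax:
  Adjusted income: ¥177000 + ¥32000 + ¥23000 = ¥232000
  Less exemption ¥115000 → base ¥117000
  ¥117000 × 12% = ¥14040

¥21080 > ¥14040, so the general income tax governs.

¥21080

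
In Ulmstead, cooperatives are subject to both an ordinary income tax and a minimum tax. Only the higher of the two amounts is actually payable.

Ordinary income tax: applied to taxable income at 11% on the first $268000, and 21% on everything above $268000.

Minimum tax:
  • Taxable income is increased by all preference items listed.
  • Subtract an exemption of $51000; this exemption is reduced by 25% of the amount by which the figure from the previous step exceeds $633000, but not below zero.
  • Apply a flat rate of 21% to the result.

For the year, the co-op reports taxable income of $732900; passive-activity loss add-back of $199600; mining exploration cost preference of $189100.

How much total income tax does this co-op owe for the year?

$235536

Ordinary income tax:
  $268000 × 11% = $29480
  $464900 × 21% = $97629
  → $127109

Minimum tax:
  Adjusted income: $732900 + $199600 + $189100 = $1121600
  Exemption: 25% × ($1121600 − $633000) = $122150 ≥ $51000, so the exemption is fully phased out
  Base: $1121600 − $0 = $1121600
  $1121600 × 21% = $235536

$235536 > $127109, so the minimum tax is the binding amount.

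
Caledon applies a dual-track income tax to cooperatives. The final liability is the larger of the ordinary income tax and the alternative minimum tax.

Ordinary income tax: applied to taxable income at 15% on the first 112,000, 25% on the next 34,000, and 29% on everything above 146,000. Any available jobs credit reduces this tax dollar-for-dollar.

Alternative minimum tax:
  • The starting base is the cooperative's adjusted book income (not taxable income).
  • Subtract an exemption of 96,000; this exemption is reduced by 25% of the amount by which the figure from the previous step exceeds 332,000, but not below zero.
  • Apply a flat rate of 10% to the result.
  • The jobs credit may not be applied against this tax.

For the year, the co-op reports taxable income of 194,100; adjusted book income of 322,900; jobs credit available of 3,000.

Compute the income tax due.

Alternative minimum tax:
  Base (adjusted book income): 322,900
  Exemption: 322,900 ≤ 332,000, so full 96,000 applies
  Base: 322,900 − 96,000 = 226,900
  226,900 × 10% = 22,690

Ordinary income tax:
  112,000 × 15% = 16,800
  34,000 × 25% = 8,500
  48,100 × 29% = 13,949
  → 39,249
  Less jobs credit 3,000 → 36,249

36,249 > 22,690, so the ordinary income tax governs.

36,249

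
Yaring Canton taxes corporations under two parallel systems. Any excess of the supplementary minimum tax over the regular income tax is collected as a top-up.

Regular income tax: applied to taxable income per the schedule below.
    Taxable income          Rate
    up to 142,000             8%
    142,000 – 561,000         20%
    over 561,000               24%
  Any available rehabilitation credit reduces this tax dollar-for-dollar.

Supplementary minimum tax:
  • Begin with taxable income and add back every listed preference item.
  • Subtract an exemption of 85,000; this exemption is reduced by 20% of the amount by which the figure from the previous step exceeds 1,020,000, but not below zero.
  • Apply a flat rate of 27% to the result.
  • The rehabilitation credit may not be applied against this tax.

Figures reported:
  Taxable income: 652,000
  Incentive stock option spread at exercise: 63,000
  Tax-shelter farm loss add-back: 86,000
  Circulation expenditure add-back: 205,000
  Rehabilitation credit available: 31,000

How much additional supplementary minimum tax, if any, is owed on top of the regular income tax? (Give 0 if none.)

Regular income tax:
  142,000 × 8% = 11,360
  419,000 × 20% = 83,800
  91,000 × 24% = 21,840
  → 117,000
  Less rehabilitation credit 31,000 → 86,000

Supplementary minimum tax:
  Adjusted income: 652,000 + 63,000 + 86,000 + 205,000 = 1,006,000
  Exemption: 1,006,000 ≤ 1,020,000, so full 85,000 applies
  Base: 1,006,000 − 85,000 = 921,000
  921,000 × 27% = 248,670

Excess of supplementary minimum tax over regular income tax: 248,670 − 86,000 = 162,670.

162,670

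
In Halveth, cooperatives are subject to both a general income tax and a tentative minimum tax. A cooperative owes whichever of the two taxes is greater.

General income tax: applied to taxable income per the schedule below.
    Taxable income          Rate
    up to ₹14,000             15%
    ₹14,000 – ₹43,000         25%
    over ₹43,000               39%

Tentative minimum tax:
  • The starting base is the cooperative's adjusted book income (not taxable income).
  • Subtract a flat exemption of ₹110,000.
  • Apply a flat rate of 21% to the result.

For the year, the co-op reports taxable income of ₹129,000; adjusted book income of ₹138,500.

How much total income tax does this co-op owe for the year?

₹42,890

General income tax:
  ₹14,000 × 15% = ₹2,100
  ₹29,000 × 25% = ₹7,250
  ₹86,000 × 39% = ₹33,540
  → ₹42,890

Tentative minimum tax:
  Base (adjusted book income): ₹138,500
  Less exemption ₹110,000 → base ₹28,500
  ₹28,500 × 21% = ₹5,985

₹42,890 > ₹5,985, so the general income tax governs.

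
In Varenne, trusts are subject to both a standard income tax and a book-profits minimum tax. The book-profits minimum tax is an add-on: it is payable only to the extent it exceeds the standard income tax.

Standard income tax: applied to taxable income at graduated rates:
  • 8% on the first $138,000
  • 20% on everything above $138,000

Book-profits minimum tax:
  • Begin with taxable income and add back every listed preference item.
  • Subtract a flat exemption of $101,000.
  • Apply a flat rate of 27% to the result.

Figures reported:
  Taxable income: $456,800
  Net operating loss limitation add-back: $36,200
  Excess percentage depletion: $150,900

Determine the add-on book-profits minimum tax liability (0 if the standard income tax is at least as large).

Standard income tax:
  $138,000 × 8% = $11,040
  $318,800 × 20% = $63,760
  → $74,800

Book-profits minimum tax:
  Adjusted income: $456,800 + $36,200 + $150,900 = $643,900
  Less exemption $101,000 → base $542,900
  $542,900 × 27% = $146,583

Excess of book-profits minimum tax over standard income tax: $146,583 − $74,800 = $71,783.

$71,783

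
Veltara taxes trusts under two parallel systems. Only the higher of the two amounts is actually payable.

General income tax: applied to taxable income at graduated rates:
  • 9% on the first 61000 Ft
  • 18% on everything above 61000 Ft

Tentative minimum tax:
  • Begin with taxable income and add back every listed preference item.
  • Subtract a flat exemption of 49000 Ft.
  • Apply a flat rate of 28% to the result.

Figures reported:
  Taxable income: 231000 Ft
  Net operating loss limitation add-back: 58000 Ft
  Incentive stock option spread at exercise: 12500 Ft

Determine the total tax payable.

70700 Ft

Tentative minimum tax:
  Adjusted income: 231000 Ft + 58000 Ft + 12500 Ft = 301500 Ft
  Less exemption 49000 Ft → base 252500 Ft
  252500 Ft × 28% = 70700 Ft

General income tax:
  61000 Ft × 9% = 5490 Ft
  170000 Ft × 18% = 30600 Ft
  → 36090 Ft

70700 Ft > 36090 Ft, so the tentative minimum tax is the binding amount.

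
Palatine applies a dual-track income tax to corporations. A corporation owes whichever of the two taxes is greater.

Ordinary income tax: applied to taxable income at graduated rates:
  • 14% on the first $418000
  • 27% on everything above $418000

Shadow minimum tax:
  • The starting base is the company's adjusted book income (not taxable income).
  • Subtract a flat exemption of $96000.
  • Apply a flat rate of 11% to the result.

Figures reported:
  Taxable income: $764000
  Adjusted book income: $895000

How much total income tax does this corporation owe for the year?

Ordinary income tax:
  $418000 × 14% = $58520
  $346000 × 27% = $93420
  → $151940

Shadow minimum tax:
  Base (adjusted book income): $895000
  Less exemption $96000 → base $799000
  $799000 × 11% = $87890

$151940 > $87890, so the ordinary income tax governs.

$151940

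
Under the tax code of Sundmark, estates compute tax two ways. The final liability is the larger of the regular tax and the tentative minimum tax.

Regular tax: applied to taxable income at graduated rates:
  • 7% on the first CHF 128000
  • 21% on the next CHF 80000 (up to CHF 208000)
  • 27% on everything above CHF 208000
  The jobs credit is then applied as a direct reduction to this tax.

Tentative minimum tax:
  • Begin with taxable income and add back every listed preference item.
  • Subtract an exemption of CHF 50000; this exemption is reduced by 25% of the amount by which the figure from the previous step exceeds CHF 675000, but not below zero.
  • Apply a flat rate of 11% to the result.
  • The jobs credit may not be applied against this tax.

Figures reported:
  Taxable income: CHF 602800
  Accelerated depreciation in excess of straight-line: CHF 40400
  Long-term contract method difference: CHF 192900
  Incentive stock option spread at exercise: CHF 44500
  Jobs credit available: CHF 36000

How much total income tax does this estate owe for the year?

CHF 96866

Regular tax:
  CHF 128000 × 7% = CHF 8960
  CHF 80000 × 21% = CHF 16800
  CHF 394800 × 27% = CHF 106596
  → CHF 132356
  Less jobs credit CHF 36000 → CHF 96356

Tentative minimum tax:
  Adjusted income: CHF 602800 + CHF 40400 + CHF 192900 + CHF 44500 = CHF 880600
  Exemption: 25% × (CHF 880600 − CHF 675000) = CHF 51400 ≥ CHF 50000, so the exemption is fully phased out
  Base: CHF 880600 − CHF 0 = CHF 880600
  CHF 880600 × 11% = CHF 96866

CHF 96866 > CHF 96356, so the tentative minimum tax is the binding amount.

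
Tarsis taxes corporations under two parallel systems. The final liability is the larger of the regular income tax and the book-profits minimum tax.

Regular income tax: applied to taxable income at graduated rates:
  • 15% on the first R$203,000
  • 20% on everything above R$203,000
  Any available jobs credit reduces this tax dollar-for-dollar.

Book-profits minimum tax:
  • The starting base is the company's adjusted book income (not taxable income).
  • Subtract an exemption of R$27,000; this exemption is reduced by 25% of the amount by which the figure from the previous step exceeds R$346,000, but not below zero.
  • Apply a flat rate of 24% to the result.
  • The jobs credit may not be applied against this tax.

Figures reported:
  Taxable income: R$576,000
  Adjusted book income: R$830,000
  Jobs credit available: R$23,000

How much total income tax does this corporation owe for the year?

R$199,200

Book-profits minimum tax:
  Base (adjusted book income): R$830,000
  Exemption: 25% × (R$830,000 − R$346,000) = R$121,000 ≥ R$27,000, so the exemption is fully phased out
  Base: R$830,000 − R$0 = R$830,000
  R$830,000 × 24% = R$199,200

Regular income tax:
  R$203,000 × 15% = R$30,450
  R$373,000 × 20% = R$74,600
  → R$105,050
  Less jobs credit R$23,000 → R$82,050

R$199,200 > R$82,050, so the book-profits minimum tax is the binding amount.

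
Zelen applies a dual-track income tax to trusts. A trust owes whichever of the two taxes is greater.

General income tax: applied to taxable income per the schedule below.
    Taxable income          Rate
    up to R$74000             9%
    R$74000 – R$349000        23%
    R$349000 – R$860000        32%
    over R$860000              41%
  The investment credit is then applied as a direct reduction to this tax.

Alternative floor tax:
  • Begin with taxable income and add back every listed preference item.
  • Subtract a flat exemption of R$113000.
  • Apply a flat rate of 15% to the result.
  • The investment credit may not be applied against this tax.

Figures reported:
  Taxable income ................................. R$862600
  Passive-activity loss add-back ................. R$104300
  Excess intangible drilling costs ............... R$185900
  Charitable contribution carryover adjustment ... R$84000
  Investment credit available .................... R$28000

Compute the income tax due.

Alternative floor tax:
  Adjusted income: R$862600 + R$104300 + R$185900 + R$84000 = R$1236800
  Less exemption R$113000 → base R$1123800
  R$1123800 × 15% = R$168570

General income tax:
  R$74000 × 9% = R$6660
  R$275000 × 23% = R$63250
  R$511000 × 32% = R$163520
  R$2600 × 41% = R$1066
  → R$234496
  Less investment credit R$28000 → R$206496

R$206496 > R$168570, so the general income tax governs.

R$206496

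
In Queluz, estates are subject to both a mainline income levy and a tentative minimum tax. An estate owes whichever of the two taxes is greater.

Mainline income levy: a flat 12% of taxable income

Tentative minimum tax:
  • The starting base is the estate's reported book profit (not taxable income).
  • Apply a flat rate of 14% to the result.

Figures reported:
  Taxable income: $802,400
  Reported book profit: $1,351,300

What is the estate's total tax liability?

Mainline income levy:
  $802,400 × 12% = $96,288

Tentative minimum tax:
  Base (reported book profit): $1,351,300
  $1,351,300 × 14% = $189,182

$189,182 > $96,288, so the tentative minimum tax is the binding amount.

$189,182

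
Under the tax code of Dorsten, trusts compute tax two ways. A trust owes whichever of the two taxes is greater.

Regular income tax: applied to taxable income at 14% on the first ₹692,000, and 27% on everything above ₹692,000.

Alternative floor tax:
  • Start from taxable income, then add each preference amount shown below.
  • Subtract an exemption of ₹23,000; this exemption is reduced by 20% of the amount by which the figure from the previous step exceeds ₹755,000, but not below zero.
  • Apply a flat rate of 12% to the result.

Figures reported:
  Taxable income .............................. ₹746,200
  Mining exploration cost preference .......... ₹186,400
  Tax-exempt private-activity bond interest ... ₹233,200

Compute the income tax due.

₹139,896

Alternative floor tax:
  Adjusted income: ₹746,200 + ₹186,400 + ₹233,200 = ₹1,165,800
  Exemption: 20% × (₹1,165,800 − ₹755,000) = ₹82,160 ≥ ₹23,000, so the exemption is fully phased out
  Base: ₹1,165,800 − ₹0 = ₹1,165,800
  ₹1,165,800 × 12% = ₹139,896

Regular income tax:
  ₹692,000 × 14% = ₹96,880
  ₹54,200 × 27% = ₹14,634
  → ₹111,514

₹139,896 > ₹111,514, so the alternative floor tax is the binding amount.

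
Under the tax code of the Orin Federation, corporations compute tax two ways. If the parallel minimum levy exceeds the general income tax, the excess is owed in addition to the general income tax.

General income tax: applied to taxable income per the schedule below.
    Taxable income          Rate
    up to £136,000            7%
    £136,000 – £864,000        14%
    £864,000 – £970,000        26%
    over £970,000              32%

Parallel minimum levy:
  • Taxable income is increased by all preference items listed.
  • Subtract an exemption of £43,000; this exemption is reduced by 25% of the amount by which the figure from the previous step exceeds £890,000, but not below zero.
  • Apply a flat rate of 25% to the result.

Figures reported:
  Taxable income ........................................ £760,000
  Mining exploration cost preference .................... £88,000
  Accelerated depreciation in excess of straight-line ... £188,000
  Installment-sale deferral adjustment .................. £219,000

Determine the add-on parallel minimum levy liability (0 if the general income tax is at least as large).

£216,870

Parallel minimum levy:
  Adjusted income: £760,000 + £88,000 + £188,000 + £219,000 = £1,255,000
  Exemption: 25% × (£1,255,000 − £890,000) = £91,250 ≥ £43,000, so the exemption is fully phased out
  Base: £1,255,000 − £0 = £1,255,000
  £1,255,000 × 25% = £313,750

General income tax:
  £136,000 × 7% = £9,520
  £624,000 × 14% = £87,360
  → £96,880

Excess of parallel minimum levy over general income tax: £313,750 − £96,880 = £216,870.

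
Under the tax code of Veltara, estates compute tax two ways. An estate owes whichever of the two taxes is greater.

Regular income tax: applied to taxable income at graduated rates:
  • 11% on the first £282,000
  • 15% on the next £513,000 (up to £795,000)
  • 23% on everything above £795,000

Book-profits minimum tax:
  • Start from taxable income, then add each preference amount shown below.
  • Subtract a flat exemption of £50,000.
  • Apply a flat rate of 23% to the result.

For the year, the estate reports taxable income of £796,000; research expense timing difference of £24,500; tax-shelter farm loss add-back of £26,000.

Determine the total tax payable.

Regular income tax:
  £282,000 × 11% = £31,020
  £513,000 × 15% = £76,950
  £1,000 × 23% = £230
  → £108,200

Book-profits minimum tax:
  Adjusted income: £796,000 + £24,500 + £26,000 = £846,500
  Less exemption £50,000 → base £796,500
  £796,500 × 23% = £183,195

£183,195 > £108,200, so the book-profits minimum tax is the binding amount.

£183,195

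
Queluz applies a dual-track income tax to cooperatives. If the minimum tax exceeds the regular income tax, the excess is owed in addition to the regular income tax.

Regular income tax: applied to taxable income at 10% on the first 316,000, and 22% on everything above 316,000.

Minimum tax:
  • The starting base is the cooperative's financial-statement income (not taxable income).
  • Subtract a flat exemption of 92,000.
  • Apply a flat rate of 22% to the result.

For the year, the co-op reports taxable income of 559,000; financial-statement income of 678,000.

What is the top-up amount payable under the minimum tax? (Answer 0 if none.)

Regular income tax:
  316,000 × 10% = 31,600
  243,000 × 22% = 53,460
  → 85,060

Minimum tax:
  Base (financial-statement income): 678,000
  Less exemption 92,000 → base 586,000
  586,000 × 22% = 128,920

Excess of minimum tax over regular income tax: 128,920 − 85,060 = 43,860.

43,860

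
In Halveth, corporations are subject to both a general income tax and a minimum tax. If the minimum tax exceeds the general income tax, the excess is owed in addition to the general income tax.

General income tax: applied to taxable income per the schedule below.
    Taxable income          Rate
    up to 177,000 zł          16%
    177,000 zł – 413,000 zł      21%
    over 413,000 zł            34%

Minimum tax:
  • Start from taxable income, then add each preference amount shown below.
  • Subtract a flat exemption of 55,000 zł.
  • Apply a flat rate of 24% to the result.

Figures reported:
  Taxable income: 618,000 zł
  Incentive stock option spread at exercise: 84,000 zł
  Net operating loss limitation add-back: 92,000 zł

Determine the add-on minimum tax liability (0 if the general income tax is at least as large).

Minimum tax:
  Adjusted income: 618,000 zł + 84,000 zł + 92,000 zł = 794,000 zł
  Less exemption 55,000 zł → base 739,000 zł
  739,000 zł × 24% = 177,360 zł

General income tax:
  177,000 zł × 16% = 28,320 zł
  236,000 zł × 21% = 49,560 zł
  205,000 zł × 34% = 69,700 zł
  → 147,580 zł

Excess of minimum tax over general income tax: 177,360 zł − 147,580 zł = 29,780 zł.

29,780 zł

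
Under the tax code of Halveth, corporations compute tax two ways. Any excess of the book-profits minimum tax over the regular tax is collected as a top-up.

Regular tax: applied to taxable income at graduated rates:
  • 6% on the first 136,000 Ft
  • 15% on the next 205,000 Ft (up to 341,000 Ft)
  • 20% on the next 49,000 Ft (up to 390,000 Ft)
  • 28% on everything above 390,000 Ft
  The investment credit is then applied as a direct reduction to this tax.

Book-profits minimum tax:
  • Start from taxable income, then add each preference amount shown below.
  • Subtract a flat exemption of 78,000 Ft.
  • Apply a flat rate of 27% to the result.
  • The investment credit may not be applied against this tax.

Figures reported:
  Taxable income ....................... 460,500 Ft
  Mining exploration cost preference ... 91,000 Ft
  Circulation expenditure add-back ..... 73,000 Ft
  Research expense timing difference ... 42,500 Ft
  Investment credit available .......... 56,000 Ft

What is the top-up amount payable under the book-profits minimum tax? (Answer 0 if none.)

Book-profits minimum tax:
  Adjusted income: 460,500 Ft + 91,000 Ft + 73,000 Ft + 42,500 Ft = 667,000 Ft
  Less exemption 78,000 Ft → base 589,000 Ft
  589,000 Ft × 27% = 159,030 Ft

Regular tax:
  136,000 Ft × 6% = 8,160 Ft
  205,000 Ft × 15% = 30,750 Ft
  49,000 Ft × 20% = 9,800 Ft
  70,500 Ft × 28% = 19,740 Ft
  → 68,450 Ft
  Less investment credit 56,000 Ft → 12,450 Ft

Excess of book-profits minimum tax over regular tax: 159,030 Ft − 12,450 Ft = 146,580 Ft.

146,580 Ft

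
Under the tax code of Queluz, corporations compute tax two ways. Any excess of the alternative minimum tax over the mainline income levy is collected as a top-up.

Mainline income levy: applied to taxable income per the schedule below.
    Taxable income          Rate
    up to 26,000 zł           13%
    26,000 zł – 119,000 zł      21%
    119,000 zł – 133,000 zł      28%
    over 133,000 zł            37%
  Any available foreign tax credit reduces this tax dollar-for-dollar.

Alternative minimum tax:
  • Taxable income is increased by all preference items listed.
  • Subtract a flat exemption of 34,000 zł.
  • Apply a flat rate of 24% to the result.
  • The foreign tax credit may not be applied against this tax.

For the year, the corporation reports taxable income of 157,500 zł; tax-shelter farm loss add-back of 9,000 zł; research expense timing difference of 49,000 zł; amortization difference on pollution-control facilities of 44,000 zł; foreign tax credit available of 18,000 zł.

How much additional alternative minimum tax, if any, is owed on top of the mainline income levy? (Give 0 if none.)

36,225 zł

Mainline income levy:
  26,000 zł × 13% = 3,380 zł
  93,000 zł × 21% = 19,530 zł
  14,000 zł × 28% = 3,920 zł
  24,500 zł × 37% = 9,065 zł
  → 35,895 zł
  Less foreign tax credit 18,000 zł → 17,895 zł

Alternative minimum tax:
  Adjusted income: 157,500 zł + 9,000 zł + 49,000 zł + 44,000 zł = 259,500 zł
  Less exemption 34,000 zł → base 225,500 zł
  225,500 zł × 24% = 54,120 zł

Excess of alternative minimum tax over mainline income levy: 54,120 zł − 17,895 zł = 36,225 zł.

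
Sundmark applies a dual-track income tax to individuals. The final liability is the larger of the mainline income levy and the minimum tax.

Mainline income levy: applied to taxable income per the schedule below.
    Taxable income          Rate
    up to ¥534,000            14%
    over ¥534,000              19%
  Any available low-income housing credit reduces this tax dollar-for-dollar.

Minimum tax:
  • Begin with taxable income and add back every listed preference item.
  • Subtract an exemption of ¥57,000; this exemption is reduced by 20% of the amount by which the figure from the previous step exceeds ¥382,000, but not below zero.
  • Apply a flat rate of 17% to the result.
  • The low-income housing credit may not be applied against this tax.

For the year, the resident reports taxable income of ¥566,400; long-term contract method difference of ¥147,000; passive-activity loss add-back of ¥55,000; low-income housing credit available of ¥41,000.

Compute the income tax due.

Minimum tax:
  Adjusted income: ¥566,400 + ¥147,000 + ¥55,000 = ¥768,400
  Exemption: 20% × (¥768,400 − ¥382,000) = ¥77,280 ≥ ¥57,000, so the exemption is fully phased out
  Base: ¥768,400 − ¥0 = ¥768,400
  ¥768,400 × 17% = ¥130,628

Mainline income levy:
  ¥534,000 × 14% = ¥74,760
  ¥32,400 × 19% = ¥6,156
  → ¥80,916
  Less low-income housing credit ¥41,000 → ¥39,916

¥130,628 > ¥39,916, so the minimum tax is the binding amount.

¥130,628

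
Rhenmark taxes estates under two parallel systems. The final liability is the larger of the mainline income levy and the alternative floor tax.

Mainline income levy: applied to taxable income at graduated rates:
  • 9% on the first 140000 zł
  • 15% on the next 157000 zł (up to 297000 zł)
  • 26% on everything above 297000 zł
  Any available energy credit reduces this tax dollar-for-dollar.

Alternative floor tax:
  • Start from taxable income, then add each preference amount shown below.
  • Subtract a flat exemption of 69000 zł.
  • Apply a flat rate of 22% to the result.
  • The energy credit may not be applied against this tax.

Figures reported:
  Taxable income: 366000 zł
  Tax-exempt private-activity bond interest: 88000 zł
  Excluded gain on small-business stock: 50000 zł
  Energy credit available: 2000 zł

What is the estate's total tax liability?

Alternative floor tax:
  Adjusted income: 366000 zł + 88000 zł + 50000 zł = 504000 zł
  Less exemption 69000 zł → base 435000 zł
  435000 zł × 22% = 95700 zł

Mainline income levy:
  140000 zł × 9% = 12600 zł
  157000 zł × 15% = 23550 zł
  69000 zł × 26% = 17940 zł
  → 54090 zł
  Less energy credit 2000 zł → 52090 zł

95700 zł > 52090 zł, so the alternative floor tax is the binding amount.

95700 zł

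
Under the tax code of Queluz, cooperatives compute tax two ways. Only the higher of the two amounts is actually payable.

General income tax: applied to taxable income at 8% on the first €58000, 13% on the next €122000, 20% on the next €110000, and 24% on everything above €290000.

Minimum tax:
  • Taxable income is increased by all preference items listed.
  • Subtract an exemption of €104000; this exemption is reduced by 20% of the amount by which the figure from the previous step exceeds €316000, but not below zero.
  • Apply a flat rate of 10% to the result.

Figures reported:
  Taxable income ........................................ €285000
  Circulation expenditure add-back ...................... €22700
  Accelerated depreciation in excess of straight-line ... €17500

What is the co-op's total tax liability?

Minimum tax:
  Adjusted income: €285000 + €22700 + €17500 = €325200
  Exemption: €104000 − 20% × (€325200 − €316000) = €104000 − €1840 = €102160
  Base: €325200 − €102160 = €223040
  €223040 × 10% = €22304

General income tax:
  €58000 × 8% = €4640
  €122000 × 13% = €15860
  €105000 × 20% = €21000
  → €41500

€41500 > €22304, so the general income tax governs.

€41500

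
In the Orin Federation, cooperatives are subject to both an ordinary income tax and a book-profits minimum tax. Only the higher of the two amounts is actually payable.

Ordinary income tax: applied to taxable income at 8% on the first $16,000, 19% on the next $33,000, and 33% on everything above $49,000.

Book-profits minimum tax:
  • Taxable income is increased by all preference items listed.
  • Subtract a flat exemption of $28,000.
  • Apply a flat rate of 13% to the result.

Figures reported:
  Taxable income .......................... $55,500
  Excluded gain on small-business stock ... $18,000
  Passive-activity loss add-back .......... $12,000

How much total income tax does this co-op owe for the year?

Book-profits minimum tax:
  Adjusted income: $55,500 + $18,000 + $12,000 = $85,500
  Less exemption $28,000 → base $57,500
  $57,500 × 13% = $7,475

Ordinary income tax:
  $16,000 × 8% = $1,280
  $33,000 × 19% = $6,270
  $6,500 × 33% = $2,145
  → $9,695

$9,695 > $7,475, so the ordinary income tax governs.

$9,695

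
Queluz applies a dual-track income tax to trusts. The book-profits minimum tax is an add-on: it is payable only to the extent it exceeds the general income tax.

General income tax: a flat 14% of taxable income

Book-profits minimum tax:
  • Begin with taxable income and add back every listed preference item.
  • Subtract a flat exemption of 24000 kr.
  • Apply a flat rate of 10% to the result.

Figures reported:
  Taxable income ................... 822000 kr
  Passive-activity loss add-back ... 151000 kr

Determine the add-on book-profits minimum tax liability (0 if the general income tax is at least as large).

0 kr

General income tax:
  822000 kr × 14% = 115080 kr

Book-profits minimum tax:
  Adjusted income: 822000 kr + 151000 kr = 973000 kr
  Less exemption 24000 kr → base 949000 kr
  949000 kr × 10% = 94900 kr

94900 kr ≤ 115080 kr, so no add-on is due.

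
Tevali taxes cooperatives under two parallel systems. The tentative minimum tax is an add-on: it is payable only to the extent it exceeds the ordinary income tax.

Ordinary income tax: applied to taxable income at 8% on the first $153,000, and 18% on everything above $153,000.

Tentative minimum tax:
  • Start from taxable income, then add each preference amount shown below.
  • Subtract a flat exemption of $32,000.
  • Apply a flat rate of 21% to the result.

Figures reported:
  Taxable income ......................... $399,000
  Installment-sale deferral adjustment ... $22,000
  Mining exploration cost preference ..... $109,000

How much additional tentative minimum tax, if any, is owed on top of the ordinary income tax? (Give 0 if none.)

$48,060

Tentative minimum tax:
  Adjusted income: $399,000 + $22,000 + $109,000 = $530,000
  Less exemption $32,000 → base $498,000
  $498,000 × 21% = $104,580

Ordinary income tax:
  $153,000 × 8% = $12,240
  $246,000 × 18% = $44,280
  → $56,520

Excess of tentative minimum tax over ordinary income tax: $104,580 − $56,520 = $48,060.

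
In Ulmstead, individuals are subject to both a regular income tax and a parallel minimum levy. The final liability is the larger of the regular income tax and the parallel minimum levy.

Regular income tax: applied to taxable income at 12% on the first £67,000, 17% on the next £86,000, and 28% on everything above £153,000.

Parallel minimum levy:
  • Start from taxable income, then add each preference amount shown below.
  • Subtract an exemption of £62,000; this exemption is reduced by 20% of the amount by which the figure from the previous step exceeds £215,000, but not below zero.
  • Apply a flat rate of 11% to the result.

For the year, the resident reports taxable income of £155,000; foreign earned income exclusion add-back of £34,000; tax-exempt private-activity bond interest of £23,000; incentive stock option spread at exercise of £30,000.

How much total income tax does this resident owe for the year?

Regular income tax:
  £67,000 × 12% = £8,040
  £86,000 × 17% = £14,620
  £2,000 × 28% = £560
  → £23,220

Parallel minimum levy:
  Adjusted income: £155,000 + £34,000 + £23,000 + £30,000 = £242,000
  Exemption: £62,000 − 20% × (£242,000 − £215,000) = £62,000 − £5,400 = £56,600
  Base: £242,000 − £56,600 = £185,400
  £185,400 × 11% = £20,394

£23,220 > £20,394, so the regular income tax governs.

£23,220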